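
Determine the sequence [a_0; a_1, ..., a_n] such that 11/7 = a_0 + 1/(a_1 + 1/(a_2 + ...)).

[1; 1, 1, 3]

Run the Euclidean algorithm on 11 and 7; the successive quotients are the partial quotients a_0, a_1, ... (each step inverts the fractional part left over by the previous one):
  11 = 1*7 + 4, so a_0 = 1.
  7 = 1*4 + 3, so a_1 = 1.
  4 = 1*3 + 1, so a_2 = 1.
  3 = 3*1 + 0, so a_3 = 3.
The remainder reaches 0 after 4 divisions, so the expansion has 4 partial quotients, read off in order.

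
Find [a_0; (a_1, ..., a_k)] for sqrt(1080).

Write x_i = (sqrt(1080) + m_i)/d_i with (m_0, d_0) = (0, 1). a_0 = floor(sqrt(1080)) = 32, since 32^2 = 1024 <= 1080 < 1089 = 33^2.
Iterate m_{i+1} = d_i*a_i - m_i, d_{i+1} = (1080 - m_{i+1}^2)/d_i, a_{i+1} = floor((a_0 + m_{i+1})/d_{i+1}):
  m_1 = 1*32 - 0 = 32, d_1 = (1080 - 32^2)/1 = 56/1 = 56, a_1 = floor((32 + 32)/56) = 1.
  m_2 = 56*1 - 32 = 24, d_2 = (1080 - 24^2)/56 = 504/56 = 9, a_2 = floor((32 + 24)/9) = 6.
  m_3 = 9*6 - 24 = 30, d_3 = (1080 - 30^2)/9 = 180/9 = 20, a_3 = floor((32 + 30)/20) = 3.
  m_4 = 20*3 - 30 = 30, d_4 = (1080 - 30^2)/20 = 180/20 = 9, a_4 = floor((32 + 30)/9) = 6.
  m_5 = 9*6 - 30 = 24, d_5 = (1080 - 24^2)/9 = 504/9 = 56, a_5 = floor((32 + 24)/56) = 1.
  m_6 = 56*1 - 24 = 32, d_6 = (1080 - 32^2)/56 = 56/56 = 1, a_6 = floor((32 + 32)/1) = 64.
  m_7 = 1*64 - 32 = 32, d_7 = (1080 - 32^2)/1 = 56/1 = 56: (m_7, d_7) = (m_1, d_1) = (32, 56), so from here the quotients repeat a_1, ..., a_6; the period length is 6.
Hence the expansion of sqrt(1080) is a_0 = 32 followed by the repeating block 1, 6, 3, 6, 1, 64 (period 6).

[32; (1, 6, 3, 6, 1, 64)]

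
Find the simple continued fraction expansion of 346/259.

Run the Euclidean algorithm on 346 and 259; the successive quotients are the partial quotients a_0, a_1, ... (each step inverts the fractional part left over by the previous one):
  346 = 1*259 + 87, so a_0 = 1.
  259 = 2*87 + 85, so a_1 = 2.
  87 = 1*85 + 2, so a_2 = 1.
  85 = 42*2 + 1, so a_3 = 42.
  2 = 2*1 + 0, so a_4 = 2.
The remainder reaches 0 after 5 divisions, so the expansion has 5 partial quotients, read off in order.

[1; 2, 1, 42, 2]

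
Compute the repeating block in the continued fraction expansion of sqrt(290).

[17; (34)]

Write x_i = (sqrt(290) + m_i)/d_i with (m_0, d_0) = (0, 1). a_0 = floor(sqrt(290)) = 17, since 17^2 = 289 <= 290 < 324 = 18^2.
Iterate m_{i+1} = d_i*a_i - m_i, d_{i+1} = (290 - m_{i+1}^2)/d_i, a_{i+1} = floor((a_0 + m_{i+1})/d_{i+1}):
  m_1 = 1*17 - 0 = 17, d_1 = (290 - 17^2)/1 = 1/1 = 1, a_1 = floor((17 + 17)/1) = 34.
  m_2 = 1*34 - 17 = 17, d_2 = (290 - 17^2)/1 = 1/1 = 1: (m_2, d_2) = (m_1, d_1) = (17, 1), so from here the quotient a_1 repeats; the period length is 1.
Hence the expansion of sqrt(290) is a_0 = 17 followed by the repeating block 34 (period 1).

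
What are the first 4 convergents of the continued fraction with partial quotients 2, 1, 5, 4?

Using the convergent recurrence p_i = a_i*p_{i-1} + p_{i-2}, q_i = a_i*q_{i-1} + q_{i-2} with p_{-2}=0, p_{-1}=1, q_{-2}=1, q_{-1}=0:
  i=0: a_0=2, p_0 = 2*1 + 0 = 2, q_0 = 2*0 + 1 = 1.
  i=1: a_1=1, p_1 = 1*2 + 1 = 3, q_1 = 1*1 + 0 = 1.
  i=2: a_2=5, p_2 = 5*3 + 2 = 17, q_2 = 5*1 + 1 = 6.
  i=3: a_3=4, p_3 = 4*17 + 3 = 71, q_3 = 4*6 + 1 = 25.

2/1, 3/1, 17/6, 71/25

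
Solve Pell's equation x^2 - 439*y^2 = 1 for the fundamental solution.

(x, y) = (440, 21)

First expand sqrt(439) as a continued fraction. With x_i = (sqrt(439) + m_i)/d_i and (m_0, d_0) = (0, 1): a_0 = floor(sqrt(439)) = 20, since 20^2 = 400 <= 439 < 441 = 21^2.
Iterate m_{i+1} = d_i*a_i - m_i, d_{i+1} = (439 - m_{i+1}^2)/d_i, a_{i+1} = floor((a_0 + m_{i+1})/d_{i+1}):
  m_1 = 1*20 - 0 = 20, d_1 = (439 - 20^2)/1 = 39/1 = 39, a_1 = floor((20 + 20)/39) = 1.
  m_2 = 39*1 - 20 = 19, d_2 = (439 - 19^2)/39 = 78/39 = 2, a_2 = floor((20 + 19)/2) = 19.
  m_3 = 2*19 - 19 = 19, d_3 = (439 - 19^2)/2 = 78/2 = 39, a_3 = floor((20 + 19)/39) = 1.
  m_4 = 39*1 - 19 = 20, d_4 = (439 - 20^2)/39 = 39/39 = 1, a_4 = floor((20 + 20)/1) = 40.
  m_5 = 1*40 - 20 = 20, d_5 = (439 - 20^2)/1 = 39/1 = 39: (m_5, d_5) = (m_1, d_1) = (20, 39), so from here the quotients repeat a_1, ..., a_4; the period length is 4.
So sqrt(439) = [20; (1, 19, 1, 40)] with period length k = 4.
k is even, so the fundamental solution of x^2 - 439y^2 = 1 is (p_{k-1}, q_{k-1}) = (p_3, q_3); compute convergents through index 3.
Convergents (p_i = a_i*p_{i-1} + p_{i-2}, q_i = a_i*q_{i-1} + q_{i-2} with p_{-2}=0, p_{-1}=1, q_{-2}=1, q_{-1}=0):
  i=0: a_0=20, p_0 = 20*1 + 0 = 20, q_0 = 20*0 + 1 = 1.
  i=1: a_1=1, p_1 = 1*20 + 1 = 21, q_1 = 1*1 + 0 = 1.
  i=2: a_2=19, p_2 = 19*21 + 20 = 419, q_2 = 19*1 + 1 = 20.
  i=3: a_3=1, p_3 = 1*419 + 21 = 440, q_3 = 1*20 + 1 = 21.
Check: 440^2 - 439*21^2 = 193600 - 193599 = 1, so (x, y) = (440, 21) solves the equation, and by the theorem it is the least positive solution.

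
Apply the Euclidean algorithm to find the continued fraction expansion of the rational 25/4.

[6; 4]

Run the Euclidean algorithm on 25 and 4; the successive quotients are the partial quotients a_0, a_1, ... (each step inverts the fractional part left over by the previous one):
  25 = 6*4 + 1, so a_0 = 6.
  4 = 4*1 + 0, so a_1 = 4.
The remainder reaches 0 after 2 divisions, so the expansion has 2 partial quotients, read off in order.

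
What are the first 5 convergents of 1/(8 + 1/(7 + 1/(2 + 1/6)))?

Using the convergent recurrence p_i = a_i*p_{i-1} + p_{i-2}, q_i = a_i*q_{i-1} + q_{i-2} with p_{-2}=0, p_{-1}=1, q_{-2}=1, q_{-1}=0:
  i=0: a_0=0, p_0 = 0*1 + 0 = 0, q_0 = 0*0 + 1 = 1.
  i=1: a_1=8, p_1 = 8*0 + 1 = 1, q_1 = 8*1 + 0 = 8.
  i=2: a_2=7, p_2 = 7*1 + 0 = 7, q_2 = 7*8 + 1 = 57.
  i=3: a_3=2, p_3 = 2*7 + 1 = 15, q_3 = 2*57 + 8 = 122.
  i=4: a_4=6, p_4 = 6*15 + 7 = 97, q_4 = 6*122 + 57 = 789.

0/1, 1/8, 7/57, 15/122, 97/789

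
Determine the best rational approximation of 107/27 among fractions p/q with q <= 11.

Expand x = 107/27 as a continued fraction with the Euclidean algorithm:
  107 = 3*27 + 26, so a_0 = 3.
  27 = 1*26 + 1, so a_1 = 1.
  26 = 26*1 + 0, so a_2 = 26.
so x = [3; 1, 26].
Convergents (p_i = a_i*p_{i-1} + p_{i-2}, q_i = a_i*q_{i-1} + q_{i-2} with p_{-2}=0, p_{-1}=1, q_{-2}=1, q_{-1}=0), until the denominator exceeds 11:
  i=0: a_0=3, p_0 = 3*1 + 0 = 3, q_0 = 3*0 + 1 = 1.
  i=1: a_1=1, p_1 = 1*3 + 1 = 4, q_1 = 1*1 + 0 = 1.
  i=2: a_2=26, p_2 = 26*4 + 3 = 107, q_2 = 26*1 + 1 = 27.
q_2 = 27 > 11, so the last convergent with denominator <= 11 is p_1/q_1 = 4/1.
The closest fraction with denominator <= 11 is either p_1/q_1 or the intermediate fraction (k*p_1 + p_0)/(k*q_1 + q_0) with the largest k >= 1 whose denominator stays <= 11; these approach x as k grows, and every other convergent or intermediate fraction in range is farther away.
Largest k: floor((11 - q_0)/q_1) = floor((11 - 1)/1) = 10.
That gives (10*4 + 3)/(10*1 + 1) = 43/11.
Compare the errors: |x - 4/1| = |107*1 - 4*27|/(27*1) = 1/27, and |x - 43/11| = |107*11 - 43*27|/(27*11) = 16/297.
Cross-multiplying, 1*297 = 297 < 432 = 16*27, so 1/27 is smaller: the convergent 4/1 is closer to x than 43/11.

4/1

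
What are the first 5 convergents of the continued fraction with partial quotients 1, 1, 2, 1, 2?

1/1, 2/1, 5/3, 7/4, 19/11

Using the convergent recurrence p_i = a_i*p_{i-1} + p_{i-2}, q_i = a_i*q_{i-1} + q_{i-2} with p_{-2}=0, p_{-1}=1, q_{-2}=1, q_{-1}=0:
  i=0: a_0=1, p_0 = 1*1 + 0 = 1, q_0 = 1*0 + 1 = 1.
  i=1: a_1=1, p_1 = 1*1 + 1 = 2, q_1 = 1*1 + 0 = 1.
  i=2: a_2=2, p_2 = 2*2 + 1 = 5, q_2 = 2*1 + 1 = 3.
  i=3: a_3=1, p_3 = 1*5 + 2 = 7, q_3 = 1*3 + 1 = 4.
  i=4: a_4=2, p_4 = 2*7 + 5 = 19, q_4 = 2*4 + 3 = 11.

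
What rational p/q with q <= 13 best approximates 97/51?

Expand x = 97/51 as a continued fraction with the Euclidean algorithm:
  97 = 1*51 + 46, so a_0 = 1.
  51 = 1*46 + 5, so a_1 = 1.
  46 = 9*5 + 1, so a_2 = 9.
  5 = 5*1 + 0, so a_3 = 5.
so x = [1; 1, 9, 5].
Convergents (p_i = a_i*p_{i-1} + p_{i-2}, q_i = a_i*q_{i-1} + q_{i-2} with p_{-2}=0, p_{-1}=1, q_{-2}=1, q_{-1}=0), until the denominator exceeds 13:
  i=0: a_0=1, p_0 = 1*1 + 0 = 1, q_0 = 1*0 + 1 = 1.
  i=1: a_1=1, p_1 = 1*1 + 1 = 2, q_1 = 1*1 + 0 = 1.
  i=2: a_2=9, p_2 = 9*2 + 1 = 19, q_2 = 9*1 + 1 = 10.
  i=3: a_3=5, p_3 = 5*19 + 2 = 97, q_3 = 5*10 + 1 = 51.
q_3 = 51 > 13, so the last convergent with denominator <= 13 is p_2/q_2 = 19/10.
The closest fraction with denominator <= 13 is either p_2/q_2 or the intermediate fraction (k*p_2 + p_1)/(k*q_2 + q_1) with the largest k >= 1 whose denominator stays <= 13; these approach x as k grows, and every other convergent or intermediate fraction in range is farther away.
Largest k: floor((13 - q_1)/q_2) = floor((13 - 1)/10) = 1.
That gives (1*19 + 2)/(1*10 + 1) = 21/11.
Compare the errors: |x - 19/10| = |97*10 - 19*51|/(51*10) = 1/510, and |x - 21/11| = |97*11 - 21*51|/(51*11) = 4/561.
Cross-multiplying, 1*561 = 561 < 2040 = 4*510, so 1/510 is smaller: the convergent 19/10 is closer to x than 21/11.

19/10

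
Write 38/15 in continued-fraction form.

Run the Euclidean algorithm on 38 and 15; the successive quotients are the partial quotients a_0, a_1, ... (each step inverts the fractional part left over by the previous one):
  38 = 2*15 + 8, so a_0 = 2.
  15 = 1*8 + 7, so a_1 = 1.
  8 = 1*7 + 1, so a_2 = 1.
  7 = 7*1 + 0, so a_3 = 7.
The remainder reaches 0 after 4 divisions, so the expansion has 4 partial quotients, read off in order.

[2; 1, 1, 7]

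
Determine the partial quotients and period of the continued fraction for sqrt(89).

Write x_i = (sqrt(89) + m_i)/d_i with (m_0, d_0) = (0, 1). a_0 = floor(sqrt(89)) = 9, since 9^2 = 81 <= 89 < 100 = 10^2.
Iterate m_{i+1} = d_i*a_i - m_i, d_{i+1} = (89 - m_{i+1}^2)/d_i, a_{i+1} = floor((a_0 + m_{i+1})/d_{i+1}):
  m_1 = 1*9 - 0 = 9, d_1 = (89 - 9^2)/1 = 8/1 = 8, a_1 = floor((9 + 9)/8) = 2.
  m_2 = 8*2 - 9 = 7, d_2 = (89 - 7^2)/8 = 40/8 = 5, a_2 = floor((9 + 7)/5) = 3.
  m_3 = 5*3 - 7 = 8, d_3 = (89 - 8^2)/5 = 25/5 = 5, a_3 = floor((9 + 8)/5) = 3.
  m_4 = 5*3 - 8 = 7, d_4 = (89 - 7^2)/5 = 40/5 = 8, a_4 = floor((9 + 7)/8) = 2.
  m_5 = 8*2 - 7 = 9, d_5 = (89 - 9^2)/8 = 8/8 = 1, a_5 = floor((9 + 9)/1) = 18.
  m_6 = 1*18 - 9 = 9, d_6 = (89 - 9^2)/1 = 8/1 = 8: (m_6, d_6) = (m_1, d_1) = (9, 8), so from here the quotients repeat a_1, ..., a_5; the period length is 5.
Hence the expansion of sqrt(89) is a_0 = 9 followed by the repeating block 2, 3, 3, 2, 18 (period 5).

[9; (2, 3, 3, 2, 18)]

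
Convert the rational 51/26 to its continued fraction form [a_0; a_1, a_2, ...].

Run the Euclidean algorithm on 51 and 26; the successive quotients are the partial quotients a_0, a_1, ... (each step inverts the fractional part left over by the previous one):
  51 = 1*26 + 25, so a_0 = 1.
  26 = 1*25 + 1, so a_1 = 1.
  25 = 25*1 + 0, so a_2 = 25.
The remainder reaches 0 after 3 divisions, so the expansion has 3 partial quotients, read off in order.

[1; 1, 25]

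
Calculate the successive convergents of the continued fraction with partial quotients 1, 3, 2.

Using the convergent recurrence p_i = a_i*p_{i-1} + p_{i-2}, q_i = a_i*q_{i-1} + q_{i-2} with p_{-2}=0, p_{-1}=1, q_{-2}=1, q_{-1}=0:
  i=0: a_0=1, p_0 = 1*1 + 0 = 1, q_0 = 1*0 + 1 = 1.
  i=1: a_1=3, p_1 = 3*1 + 1 = 4, q_1 = 3*1 + 0 = 3.
  i=2: a_2=2, p_2 = 2*4 + 1 = 9, q_2 = 2*3 + 1 = 7.

1/1, 4/3, 9/7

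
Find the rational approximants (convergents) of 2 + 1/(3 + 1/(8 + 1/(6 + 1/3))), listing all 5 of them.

Using the convergent recurrence p_i = a_i*p_{i-1} + p_{i-2}, q_i = a_i*q_{i-1} + q_{i-2} with p_{-2}=0, p_{-1}=1, q_{-2}=1, q_{-1}=0:
  i=0: a_0=2, p_0 = 2*1 + 0 = 2, q_0 = 2*0 + 1 = 1.
  i=1: a_1=3, p_1 = 3*2 + 1 = 7, q_1 = 3*1 + 0 = 3.
  i=2: a_2=8, p_2 = 8*7 + 2 = 58, q_2 = 8*3 + 1 = 25.
  i=3: a_3=6, p_3 = 6*58 + 7 = 355, q_3 = 6*25 + 3 = 153.
  i=4: a_4=3, p_4 = 3*355 + 58 = 1123, q_4 = 3*153 + 25 = 484.

2/1, 7/3, 58/25, 355/153, 1123/484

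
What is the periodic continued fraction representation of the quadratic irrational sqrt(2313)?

[48; (10, 1, 2, 10, 2, 1, 10, 96)]

Write x_i = (sqrt(2313) + m_i)/d_i with (m_0, d_0) = (0, 1). a_0 = floor(sqrt(2313)) = 48, since 48^2 = 2304 <= 2313 < 2401 = 49^2.
Iterate m_{i+1} = d_i*a_i - m_i, d_{i+1} = (2313 - m_{i+1}^2)/d_i, a_{i+1} = floor((a_0 + m_{i+1})/d_{i+1}):
  m_1 = 1*48 - 0 = 48, d_1 = (2313 - 48^2)/1 = 9/1 = 9, a_1 = floor((48 + 48)/9) = 10.
  m_2 = 9*10 - 48 = 42, d_2 = (2313 - 42^2)/9 = 549/9 = 61, a_2 = floor((48 + 42)/61) = 1.
  m_3 = 61*1 - 42 = 19, d_3 = (2313 - 19^2)/61 = 1952/61 = 32, a_3 = floor((48 + 19)/32) = 2.
  m_4 = 32*2 - 19 = 45, d_4 = (2313 - 45^2)/32 = 288/32 = 9, a_4 = floor((48 + 45)/9) = 10.
  m_5 = 9*10 - 45 = 45, d_5 = (2313 - 45^2)/9 = 288/9 = 32, a_5 = floor((48 + 45)/32) = 2.
  m_6 = 32*2 - 45 = 19, d_6 = (2313 - 19^2)/32 = 1952/32 = 61, a_6 = floor((48 + 19)/61) = 1.
  m_7 = 61*1 - 19 = 42, d_7 = (2313 - 42^2)/61 = 549/61 = 9, a_7 = floor((48 + 42)/9) = 10.
  m_8 = 9*10 - 42 = 48, d_8 = (2313 - 48^2)/9 = 9/9 = 1, a_8 = floor((48 + 48)/1) = 96.
  m_9 = 1*96 - 48 = 48, d_9 = (2313 - 48^2)/1 = 9/1 = 9: (m_9, d_9) = (m_1, d_1) = (48, 9), so from here the quotients repeat a_1, ..., a_8; the period length is 8.
Hence the expansion of sqrt(2313) is a_0 = 48 followed by the repeating block 10, 1, 2, 10, 2, 1, 10, 96 (period 8).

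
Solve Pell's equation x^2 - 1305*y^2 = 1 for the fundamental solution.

(x, y) = (289, 8)

First expand sqrt(1305) as a continued fraction. With x_i = (sqrt(1305) + m_i)/d_i and (m_0, d_0) = (0, 1): a_0 = floor(sqrt(1305)) = 36, since 36^2 = 1296 <= 1305 < 1369 = 37^2.
Iterate m_{i+1} = d_i*a_i - m_i, d_{i+1} = (1305 - m_{i+1}^2)/d_i, a_{i+1} = floor((a_0 + m_{i+1})/d_{i+1}):
  m_1 = 1*36 - 0 = 36, d_1 = (1305 - 36^2)/1 = 9/1 = 9, a_1 = floor((36 + 36)/9) = 8.
  m_2 = 9*8 - 36 = 36, d_2 = (1305 - 36^2)/9 = 9/9 = 1, a_2 = floor((36 + 36)/1) = 72.
  m_3 = 1*72 - 36 = 36, d_3 = (1305 - 36^2)/1 = 9/1 = 9: (m_3, d_3) = (m_1, d_1) = (36, 9), so from here the quotients repeat a_1, a_2; the period length is 2.
So sqrt(1305) = [36; (8, 72)] with period length k = 2.
k is even, so the fundamental solution of x^2 - 1305y^2 = 1 is (p_{k-1}, q_{k-1}) = (p_1, q_1); compute convergents through index 1.
Convergents (p_i = a_i*p_{i-1} + p_{i-2}, q_i = a_i*q_{i-1} + q_{i-2} with p_{-2}=0, p_{-1}=1, q_{-2}=1, q_{-1}=0):
  i=0: a_0=36, p_0 = 36*1 + 0 = 36, q_0 = 36*0 + 1 = 1.
  i=1: a_1=8, p_1 = 8*36 + 1 = 289, q_1 = 8*1 + 0 = 8.
Check: 289^2 - 1305*8^2 = 83521 - 83520 = 1, so (x, y) = (289, 8) solves the equation, and by the theorem it is the least positive solution.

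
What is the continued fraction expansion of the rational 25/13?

Run the Euclidean algorithm on 25 and 13; the successive quotients are the partial quotients a_0, a_1, ... (each step inverts the fractional part left over by the previous one):
  25 = 1*13 + 12, so a_0 = 1.
  13 = 1*12 + 1, so a_1 = 1.
  12 = 12*1 + 0, so a_2 = 12.
The remainder reaches 0 after 3 divisions, so the expansion has 3 partial quotients, read off in order.

[1; 1, 12]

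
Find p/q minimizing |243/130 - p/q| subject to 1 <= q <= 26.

Expand x = 243/130 as a continued fraction with the Euclidean algorithm:
  243 = 1*130 + 113, so a_0 = 1.
  130 = 1*113 + 17, so a_1 = 1.
  113 = 6*17 + 11, so a_2 = 6.
  17 = 1*11 + 6, so a_3 = 1.
  11 = 1*6 + 5, so a_4 = 1.
  6 = 1*5 + 1, so a_5 = 1.
  5 = 5*1 + 0, so a_6 = 5.
so x = [1; 1, 6, 1, 1, 1, 5].
Convergents (p_i = a_i*p_{i-1} + p_{i-2}, q_i = a_i*q_{i-1} + q_{i-2} with p_{-2}=0, p_{-1}=1, q_{-2}=1, q_{-1}=0), until the denominator exceeds 26:
  i=0: a_0=1, p_0 = 1*1 + 0 = 1, q_0 = 1*0 + 1 = 1.
  i=1: a_1=1, p_1 = 1*1 + 1 = 2, q_1 = 1*1 + 0 = 1.
  i=2: a_2=6, p_2 = 6*2 + 1 = 13, q_2 = 6*1 + 1 = 7.
  i=3: a_3=1, p_3 = 1*13 + 2 = 15, q_3 = 1*7 + 1 = 8.
  i=4: a_4=1, p_4 = 1*15 + 13 = 28, q_4 = 1*8 + 7 = 15.
  i=5: a_5=1, p_5 = 1*28 + 15 = 43, q_5 = 1*15 + 8 = 23.
  i=6: a_6=5, p_6 = 5*43 + 28 = 243, q_6 = 5*23 + 15 = 130.
q_6 = 130 > 26, so the last convergent with denominator <= 26 is p_5/q_5 = 43/23.
The closest fraction with denominator <= 26 is either p_5/q_5 or the intermediate fraction (k*p_5 + p_4)/(k*q_5 + q_4) with the largest k >= 1 whose denominator stays <= 26; these approach x as k grows, and every other convergent or intermediate fraction in range is farther away.
Largest k: floor((26 - q_4)/q_5) = floor((26 - 15)/23) = 0.
Since k = 0, no intermediate fraction beyond p_5/q_5 has denominator <= 26, so the convergent 43/23 is the closest (its error is |243*23 - 43*130|/(130*23) = 1/2990).

43/23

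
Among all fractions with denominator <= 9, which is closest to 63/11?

40/7

Expand x = 63/11 as a continued fraction with the Euclidean algorithm:
  63 = 5*11 + 8, so a_0 = 5.
  11 = 1*8 + 3, so a_1 = 1.
  8 = 2*3 + 2, so a_2 = 2.
  3 = 1*2 + 1, so a_3 = 1.
  2 = 2*1 + 0, so a_4 = 2.
so x = [5; 1, 2, 1, 2].
Convergents (p_i = a_i*p_{i-1} + p_{i-2}, q_i = a_i*q_{i-1} + q_{i-2} with p_{-2}=0, p_{-1}=1, q_{-2}=1, q_{-1}=0), until the denominator exceeds 9:
  i=0: a_0=5, p_0 = 5*1 + 0 = 5, q_0 = 5*0 + 1 = 1.
  i=1: a_1=1, p_1 = 1*5 + 1 = 6, q_1 = 1*1 + 0 = 1.
  i=2: a_2=2, p_2 = 2*6 + 5 = 17, q_2 = 2*1 + 1 = 3.
  i=3: a_3=1, p_3 = 1*17 + 6 = 23, q_3 = 1*3 + 1 = 4.
  i=4: a_4=2, p_4 = 2*23 + 17 = 63, q_4 = 2*4 + 3 = 11.
q_4 = 11 > 9, so the last convergent with denominator <= 9 is p_3/q_3 = 23/4.
The closest fraction with denominator <= 9 is either p_3/q_3 or the intermediate fraction (k*p_3 + p_2)/(k*q_3 + q_2) with the largest k >= 1 whose denominator stays <= 9; these approach x as k grows, and every other convergent or intermediate fraction in range is farther away.
Largest k: floor((9 - q_2)/q_3) = floor((9 - 3)/4) = 1.
That gives (1*23 + 17)/(1*4 + 3) = 40/7.
Compare the errors: |x - 23/4| = |63*4 - 23*11|/(11*4) = 1/44, and |x - 40/7| = |63*7 - 40*11|/(11*7) = 1/77.
Cross-multiplying, 1*44 = 44 < 77 = 1*77, so 1/77 is smaller: the intermediate fraction 40/7 is closer to x than 23/4.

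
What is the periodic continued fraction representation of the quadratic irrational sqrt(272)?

[16; (2, 32)]

Write x_i = (sqrt(272) + m_i)/d_i with (m_0, d_0) = (0, 1). a_0 = floor(sqrt(272)) = 16, since 16^2 = 256 <= 272 < 289 = 17^2.
Iterate m_{i+1} = d_i*a_i - m_i, d_{i+1} = (272 - m_{i+1}^2)/d_i, a_{i+1} = floor((a_0 + m_{i+1})/d_{i+1}):
  m_1 = 1*16 - 0 = 16, d_1 = (272 - 16^2)/1 = 16/1 = 16, a_1 = floor((16 + 16)/16) = 2.
  m_2 = 16*2 - 16 = 16, d_2 = (272 - 16^2)/16 = 16/16 = 1, a_2 = floor((16 + 16)/1) = 32.
  m_3 = 1*32 - 16 = 16, d_3 = (272 - 16^2)/1 = 16/1 = 16: (m_3, d_3) = (m_1, d_1) = (16, 16), so from here the quotients repeat a_1, a_2; the period length is 2.
Hence the expansion of sqrt(272) is a_0 = 16 followed by the repeating block 2, 32 (period 2).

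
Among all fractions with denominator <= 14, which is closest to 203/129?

Expand x = 203/129 as a continued fraction with the Euclidean algorithm:
  203 = 1*129 + 74, so a_0 = 1.
  129 = 1*74 + 55, so a_1 = 1.
  74 = 1*55 + 19, so a_2 = 1.
  55 = 2*19 + 17, so a_3 = 2.
  19 = 1*17 + 2, so a_4 = 1.
  17 = 8*2 + 1, so a_5 = 8.
  2 = 2*1 + 0, so a_6 = 2.
so x = [1; 1, 1, 2, 1, 8, 2].
Convergents (p_i = a_i*p_{i-1} + p_{i-2}, q_i = a_i*q_{i-1} + q_{i-2} with p_{-2}=0, p_{-1}=1, q_{-2}=1, q_{-1}=0), until the denominator exceeds 14:
  i=0: a_0=1, p_0 = 1*1 + 0 = 1, q_0 = 1*0 + 1 = 1.
  i=1: a_1=1, p_1 = 1*1 + 1 = 2, q_1 = 1*1 + 0 = 1.
  i=2: a_2=1, p_2 = 1*2 + 1 = 3, q_2 = 1*1 + 1 = 2.
  i=3: a_3=2, p_3 = 2*3 + 2 = 8, q_3 = 2*2 + 1 = 5.
  i=4: a_4=1, p_4 = 1*8 + 3 = 11, q_4 = 1*5 + 2 = 7.
  i=5: a_5=8, p_5 = 8*11 + 8 = 96, q_5 = 8*7 + 5 = 61.
q_5 = 61 > 14, so the last convergent with denominator <= 14 is p_4/q_4 = 11/7.
The closest fraction with denominator <= 14 is either p_4/q_4 or the intermediate fraction (k*p_4 + p_3)/(k*q_4 + q_3) with the largest k >= 1 whose denominator stays <= 14; these approach x as k grows, and every other convergent or intermediate fraction in range is farther away.
Largest k: floor((14 - q_3)/q_4) = floor((14 - 5)/7) = 1.
That gives (1*11 + 8)/(1*7 + 5) = 19/12.
Compare the errors: |x - 11/7| = |203*7 - 11*129|/(129*7) = 2/903, and |x - 19/12| = |203*12 - 19*129|/(129*12) = 15/1548.
Cross-multiplying, 2*1548 = 3096 < 13545 = 15*903, so 2/903 is smaller: the convergent 11/7 is closer to x than 19/12.

11/7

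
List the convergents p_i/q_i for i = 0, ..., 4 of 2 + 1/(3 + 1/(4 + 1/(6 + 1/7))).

Using the convergent recurrence p_i = a_i*p_{i-1} + p_{i-2}, q_i = a_i*q_{i-1} + q_{i-2} with p_{-2}=0, p_{-1}=1, q_{-2}=1, q_{-1}=0:
  i=0: a_0=2, p_0 = 2*1 + 0 = 2, q_0 = 2*0 + 1 = 1.
  i=1: a_1=3, p_1 = 3*2 + 1 = 7, q_1 = 3*1 + 0 = 3.
  i=2: a_2=4, p_2 = 4*7 + 2 = 30, q_2 = 4*3 + 1 = 13.
  i=3: a_3=6, p_3 = 6*30 + 7 = 187, q_3 = 6*13 + 3 = 81.
  i=4: a_4=7, p_4 = 7*187 + 30 = 1339, q_4 = 7*81 + 13 = 580.

2/1, 7/3, 30/13, 187/81, 1339/580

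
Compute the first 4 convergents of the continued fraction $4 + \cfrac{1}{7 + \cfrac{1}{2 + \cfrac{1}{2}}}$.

Using the convergent recurrence p_i = a_i*p_{i-1} + p_{i-2}, q_i = a_i*q_{i-1} + q_{i-2} with p_{-2}=0, p_{-1}=1, q_{-2}=1, q_{-1}=0:
  i=0: a_0=4, p_0 = 4*1 + 0 = 4, q_0 = 4*0 + 1 = 1.
  i=1: a_1=7, p_1 = 7*4 + 1 = 29, q_1 = 7*1 + 0 = 7.
  i=2: a_2=2, p_2 = 2*29 + 4 = 62, q_2 = 2*7 + 1 = 15.
  i=3: a_3=2, p_3 = 2*62 + 29 = 153, q_3 = 2*15 + 7 = 37.

4/1, 29/7, 62/15, 153/37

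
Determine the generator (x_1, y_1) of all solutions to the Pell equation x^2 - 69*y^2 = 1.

(x, y) = (7775, 936)

First expand sqrt(69) as a continued fraction. With x_i = (sqrt(69) + m_i)/d_i and (m_0, d_0) = (0, 1): a_0 = floor(sqrt(69)) = 8, since 8^2 = 64 <= 69 < 81 = 9^2.
Iterate m_{i+1} = d_i*a_i - m_i, d_{i+1} = (69 - m_{i+1}^2)/d_i, a_{i+1} = floor((a_0 + m_{i+1})/d_{i+1}):
  m_1 = 1*8 - 0 = 8, d_1 = (69 - 8^2)/1 = 5/1 = 5, a_1 = floor((8 + 8)/5) = 3.
  m_2 = 5*3 - 8 = 7, d_2 = (69 - 7^2)/5 = 20/5 = 4, a_2 = floor((8 + 7)/4) = 3.
  m_3 = 4*3 - 7 = 5, d_3 = (69 - 5^2)/4 = 44/4 = 11, a_3 = floor((8 + 5)/11) = 1.
  m_4 = 11*1 - 5 = 6, d_4 = (69 - 6^2)/11 = 33/11 = 3, a_4 = floor((8 + 6)/3) = 4.
  m_5 = 3*4 - 6 = 6, d_5 = (69 - 6^2)/3 = 33/3 = 11, a_5 = floor((8 + 6)/11) = 1.
  m_6 = 11*1 - 6 = 5, d_6 = (69 - 5^2)/11 = 44/11 = 4, a_6 = floor((8 + 5)/4) = 3.
  m_7 = 4*3 - 5 = 7, d_7 = (69 - 7^2)/4 = 20/4 = 5, a_7 = floor((8 + 7)/5) = 3.
  m_8 = 5*3 - 7 = 8, d_8 = (69 - 8^2)/5 = 5/5 = 1, a_8 = floor((8 + 8)/1) = 16.
  m_9 = 1*16 - 8 = 8, d_9 = (69 - 8^2)/1 = 5/1 = 5: (m_9, d_9) = (m_1, d_1) = (8, 5), so from here the quotients repeat a_1, ..., a_8; the period length is 8.
So sqrt(69) = [8; (3, 3, 1, 4, 1, 3, 3, 16)] with period length k = 8.
k is even, so the fundamental solution of x^2 - 69y^2 = 1 is (p_{k-1}, q_{k-1}) = (p_7, q_7); compute convergents through index 7.
Convergents (p_i = a_i*p_{i-1} + p_{i-2}, q_i = a_i*q_{i-1} + q_{i-2} with p_{-2}=0, p_{-1}=1, q_{-2}=1, q_{-1}=0):
  i=0: a_0=8, p_0 = 8*1 + 0 = 8, q_0 = 8*0 + 1 = 1.
  i=1: a_1=3, p_1 = 3*8 + 1 = 25, q_1 = 3*1 + 0 = 3.
  i=2: a_2=3, p_2 = 3*25 + 8 = 83, q_2 = 3*3 + 1 = 10.
  i=3: a_3=1, p_3 = 1*83 + 25 = 108, q_3 = 1*10 + 3 = 13.
  i=4: a_4=4, p_4 = 4*108 + 83 = 515, q_4 = 4*13 + 10 = 62.
  i=5: a_5=1, p_5 = 1*515 + 108 = 623, q_5 = 1*62 + 13 = 75.
  i=6: a_6=3, p_6 = 3*623 + 515 = 2384, q_6 = 3*75 + 62 = 287.
  i=7: a_7=3, p_7 = 3*2384 + 623 = 7775, q_7 = 3*287 + 75 = 936.
Check: 7775^2 - 69*936^2 = 60450625 - 60450624 = 1, so (x, y) = (7775, 936) solves the equation, and by the theorem it is the least positive solution.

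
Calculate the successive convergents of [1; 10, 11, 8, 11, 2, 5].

1/1, 11/10, 122/111, 987/898, 10979/9989, 22945/20876, 125704/114369

Using the convergent recurrence p_i = a_i*p_{i-1} + p_{i-2}, q_i = a_i*q_{i-1} + q_{i-2} with p_{-2}=0, p_{-1}=1, q_{-2}=1, q_{-1}=0:
  i=0: a_0=1, p_0 = 1*1 + 0 = 1, q_0 = 1*0 + 1 = 1.
  i=1: a_1=10, p_1 = 10*1 + 1 = 11, q_1 = 10*1 + 0 = 10.
  i=2: a_2=11, p_2 = 11*11 + 1 = 122, q_2 = 11*10 + 1 = 111.
  i=3: a_3=8, p_3 = 8*122 + 11 = 987, q_3 = 8*111 + 10 = 898.
  i=4: a_4=11, p_4 = 11*987 + 122 = 10979, q_4 = 11*898 + 111 = 9989.
  i=5: a_5=2, p_5 = 2*10979 + 987 = 22945, q_5 = 2*9989 + 898 = 20876.
  i=6: a_6=5, p_6 = 5*22945 + 10979 = 125704, q_6 = 5*20876 + 9989 = 114369.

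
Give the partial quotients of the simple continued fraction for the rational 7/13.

Run the Euclidean algorithm on 7 and 13; the successive quotients are the partial quotients a_0, a_1, ... (each step inverts the fractional part left over by the previous one):
  7 = 0*13 + 7, so a_0 = 0.
  13 = 1*7 + 6, so a_1 = 1.
  7 = 1*6 + 1, so a_2 = 1.
  6 = 6*1 + 0, so a_3 = 6.
The remainder reaches 0 after 4 divisions, so the expansion has 4 partial quotients, read off in order.

[0; 1, 1, 6]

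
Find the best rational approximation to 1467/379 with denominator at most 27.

89/23

Expand x = 1467/379 as a continued fraction with the Euclidean algorithm:
  1467 = 3*379 + 330, so a_0 = 3.
  379 = 1*330 + 49, so a_1 = 1.
  330 = 6*49 + 36, so a_2 = 6.
  49 = 1*36 + 13, so a_3 = 1.
  36 = 2*13 + 10, so a_4 = 2.
  13 = 1*10 + 3, so a_5 = 1.
  10 = 3*3 + 1, so a_6 = 3.
  3 = 3*1 + 0, so a_7 = 3.
so x = [3; 1, 6, 1, 2, 1, 3, 3].
Convergents (p_i = a_i*p_{i-1} + p_{i-2}, q_i = a_i*q_{i-1} + q_{i-2} with p_{-2}=0, p_{-1}=1, q_{-2}=1, q_{-1}=0), until the denominator exceeds 27:
  i=0: a_0=3, p_0 = 3*1 + 0 = 3, q_0 = 3*0 + 1 = 1.
  i=1: a_1=1, p_1 = 1*3 + 1 = 4, q_1 = 1*1 + 0 = 1.
  i=2: a_2=6, p_2 = 6*4 + 3 = 27, q_2 = 6*1 + 1 = 7.
  i=3: a_3=1, p_3 = 1*27 + 4 = 31, q_3 = 1*7 + 1 = 8.
  i=4: a_4=2, p_4 = 2*31 + 27 = 89, q_4 = 2*8 + 7 = 23.
  i=5: a_5=1, p_5 = 1*89 + 31 = 120, q_5 = 1*23 + 8 = 31.
q_5 = 31 > 27, so the last convergent with denominator <= 27 is p_4/q_4 = 89/23.
The closest fraction with denominator <= 27 is either p_4/q_4 or the intermediate fraction (k*p_4 + p_3)/(k*q_4 + q_3) with the largest k >= 1 whose denominator stays <= 27; these approach x as k grows, and every other convergent or intermediate fraction in range is farther away.
Largest k: floor((27 - q_3)/q_4) = floor((27 - 8)/23) = 0.
Since k = 0, no intermediate fraction beyond p_4/q_4 has denominator <= 27, so the convergent 89/23 is the closest (its error is |1467*23 - 89*379|/(379*23) = 10/8717).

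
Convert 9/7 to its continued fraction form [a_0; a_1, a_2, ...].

[1; 3, 2]

Run the Euclidean algorithm on 9 and 7; the successive quotients are the partial quotients a_0, a_1, ... (each step inverts the fractional part left over by the previous one):
  9 = 1*7 + 2, so a_0 = 1.
  7 = 3*2 + 1, so a_1 = 3.
  2 = 2*1 + 0, so a_2 = 2.
The remainder reaches 0 after 3 divisions, so the expansion has 3 partial quotients, read off in order.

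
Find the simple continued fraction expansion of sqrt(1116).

Write x_i = (sqrt(1116) + m_i)/d_i with (m_0, d_0) = (0, 1). a_0 = floor(sqrt(1116)) = 33, since 33^2 = 1089 <= 1116 < 1156 = 34^2.
Iterate m_{i+1} = d_i*a_i - m_i, d_{i+1} = (1116 - m_{i+1}^2)/d_i, a_{i+1} = floor((a_0 + m_{i+1})/d_{i+1}):
  m_1 = 1*33 - 0 = 33, d_1 = (1116 - 33^2)/1 = 27/1 = 27, a_1 = floor((33 + 33)/27) = 2.
  m_2 = 27*2 - 33 = 21, d_2 = (1116 - 21^2)/27 = 675/27 = 25, a_2 = floor((33 + 21)/25) = 2.
  m_3 = 25*2 - 21 = 29, d_3 = (1116 - 29^2)/25 = 275/25 = 11, a_3 = floor((33 + 29)/11) = 5.
  m_4 = 11*5 - 29 = 26, d_4 = (1116 - 26^2)/11 = 440/11 = 40, a_4 = floor((33 + 26)/40) = 1.
  m_5 = 40*1 - 26 = 14, d_5 = (1116 - 14^2)/40 = 920/40 = 23, a_5 = floor((33 + 14)/23) = 2.
  m_6 = 23*2 - 14 = 32, d_6 = (1116 - 32^2)/23 = 92/23 = 4, a_6 = floor((33 + 32)/4) = 16.
  m_7 = 4*16 - 32 = 32, d_7 = (1116 - 32^2)/4 = 92/4 = 23, a_7 = floor((33 + 32)/23) = 2.
  m_8 = 23*2 - 32 = 14, d_8 = (1116 - 14^2)/23 = 920/23 = 40, a_8 = floor((33 + 14)/40) = 1.
  m_9 = 40*1 - 14 = 26, d_9 = (1116 - 26^2)/40 = 440/40 = 11, a_9 = floor((33 + 26)/11) = 5.
  m_10 = 11*5 - 26 = 29, d_10 = (1116 - 29^2)/11 = 275/11 = 25, a_10 = floor((33 + 29)/25) = 2.
  m_11 = 25*2 - 29 = 21, d_11 = (1116 - 21^2)/25 = 675/25 = 27, a_11 = floor((33 + 21)/27) = 2.
  m_12 = 27*2 - 21 = 33, d_12 = (1116 - 33^2)/27 = 27/27 = 1, a_12 = floor((33 + 33)/1) = 66.
  m_13 = 1*66 - 33 = 33, d_13 = (1116 - 33^2)/1 = 27/1 = 27: (m_13, d_13) = (m_1, d_1) = (33, 27), so from here the quotients repeat a_1, ..., a_12; the period length is 12.
Hence the expansion of sqrt(1116) is a_0 = 33 followed by the repeating block 2, 2, 5, 1, 2, 16, 2, 1, 5, 2, 2, 66 (period 12).

[33; (2, 2, 5, 1, 2, 16, 2, 1, 5, 2, 2, 66)]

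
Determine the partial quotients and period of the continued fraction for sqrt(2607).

Write x_i = (sqrt(2607) + m_i)/d_i with (m_0, d_0) = (0, 1). a_0 = floor(sqrt(2607)) = 51, since 51^2 = 2601 <= 2607 < 2704 = 52^2.
Iterate m_{i+1} = d_i*a_i - m_i, d_{i+1} = (2607 - m_{i+1}^2)/d_i, a_{i+1} = floor((a_0 + m_{i+1})/d_{i+1}):
  m_1 = 1*51 - 0 = 51, d_1 = (2607 - 51^2)/1 = 6/1 = 6, a_1 = floor((51 + 51)/6) = 17.
  m_2 = 6*17 - 51 = 51, d_2 = (2607 - 51^2)/6 = 6/6 = 1, a_2 = floor((51 + 51)/1) = 102.
  m_3 = 1*102 - 51 = 51, d_3 = (2607 - 51^2)/1 = 6/1 = 6: (m_3, d_3) = (m_1, d_1) = (51, 6), so from here the quotients repeat a_1, a_2; the period length is 2.
Hence the expansion of sqrt(2607) is a_0 = 51 followed by the repeating block 17, 102 (period 2).

[51; (17, 102)]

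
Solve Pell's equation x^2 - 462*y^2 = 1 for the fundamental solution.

First expand sqrt(462) as a continued fraction. With x_i = (sqrt(462) + m_i)/d_i and (m_0, d_0) = (0, 1): a_0 = floor(sqrt(462)) = 21, since 21^2 = 441 <= 462 < 484 = 22^2.
Iterate m_{i+1} = d_i*a_i - m_i, d_{i+1} = (462 - m_{i+1}^2)/d_i, a_{i+1} = floor((a_0 + m_{i+1})/d_{i+1}):
  m_1 = 1*21 - 0 = 21, d_1 = (462 - 21^2)/1 = 21/1 = 21, a_1 = floor((21 + 21)/21) = 2.
  m_2 = 21*2 - 21 = 21, d_2 = (462 - 21^2)/21 = 21/21 = 1, a_2 = floor((21 + 21)/1) = 42.
  m_3 = 1*42 - 21 = 21, d_3 = (462 - 21^2)/1 = 21/1 = 21: (m_3, d_3) = (m_1, d_1) = (21, 21), so from here the quotients repeat a_1, a_2; the period length is 2.
So sqrt(462) = [21; (2, 42)] with period length k = 2.
k is even, so the fundamental solution of x^2 - 462y^2 = 1 is (p_{k-1}, q_{k-1}) = (p_1, q_1); compute convergents through index 1.
Convergents (p_i = a_i*p_{i-1} + p_{i-2}, q_i = a_i*q_{i-1} + q_{i-2} with p_{-2}=0, p_{-1}=1, q_{-2}=1, q_{-1}=0):
  i=0: a_0=21, p_0 = 21*1 + 0 = 21, q_0 = 21*0 + 1 = 1.
  i=1: a_1=2, p_1 = 2*21 + 1 = 43, q_1 = 2*1 + 0 = 2.
Check: 43^2 - 462*2^2 = 1849 - 1848 = 1, so (x, y) = (43, 2) solves the equation, and by the theorem it is the least positive solution.

(x, y) = (43, 2)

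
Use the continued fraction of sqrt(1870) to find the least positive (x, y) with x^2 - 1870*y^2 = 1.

(x, y) = (19682191, 455148)

First expand sqrt(1870) as a continued fraction. With x_i = (sqrt(1870) + m_i)/d_i and (m_0, d_0) = (0, 1): a_0 = floor(sqrt(1870)) = 43, since 43^2 = 1849 <= 1870 < 1936 = 44^2.
Iterate m_{i+1} = d_i*a_i - m_i, d_{i+1} = (1870 - m_{i+1}^2)/d_i, a_{i+1} = floor((a_0 + m_{i+1})/d_{i+1}):
  m_1 = 1*43 - 0 = 43, d_1 = (1870 - 43^2)/1 = 21/1 = 21, a_1 = floor((43 + 43)/21) = 4.
  m_2 = 21*4 - 43 = 41, d_2 = (1870 - 41^2)/21 = 189/21 = 9, a_2 = floor((43 + 41)/9) = 9.
  m_3 = 9*9 - 41 = 40, d_3 = (1870 - 40^2)/9 = 270/9 = 30, a_3 = floor((43 + 40)/30) = 2.
  m_4 = 30*2 - 40 = 20, d_4 = (1870 - 20^2)/30 = 1470/30 = 49, a_4 = floor((43 + 20)/49) = 1.
  m_5 = 49*1 - 20 = 29, d_5 = (1870 - 29^2)/49 = 1029/49 = 21, a_5 = floor((43 + 29)/21) = 3.
  m_6 = 21*3 - 29 = 34, d_6 = (1870 - 34^2)/21 = 714/21 = 34, a_6 = floor((43 + 34)/34) = 2.
  m_7 = 34*2 - 34 = 34, d_7 = (1870 - 34^2)/34 = 714/34 = 21, a_7 = floor((43 + 34)/21) = 3.
  m_8 = 21*3 - 34 = 29, d_8 = (1870 - 29^2)/21 = 1029/21 = 49, a_8 = floor((43 + 29)/49) = 1.
  m_9 = 49*1 - 29 = 20, d_9 = (1870 - 20^2)/49 = 1470/49 = 30, a_9 = floor((43 + 20)/30) = 2.
  m_10 = 30*2 - 20 = 40, d_10 = (1870 - 40^2)/30 = 270/30 = 9, a_10 = floor((43 + 40)/9) = 9.
  m_11 = 9*9 - 40 = 41, d_11 = (1870 - 41^2)/9 = 189/9 = 21, a_11 = floor((43 + 41)/21) = 4.
  m_12 = 21*4 - 41 = 43, d_12 = (1870 - 43^2)/21 = 21/21 = 1, a_12 = floor((43 + 43)/1) = 86.
  m_13 = 1*86 - 43 = 43, d_13 = (1870 - 43^2)/1 = 21/1 = 21: (m_13, d_13) = (m_1, d_1) = (43, 21), so from here the quotients repeat a_1, ..., a_12; the period length is 12.
So sqrt(1870) = [43; (4, 9, 2, 1, 3, 2, 3, 1, 2, 9, 4, 86)] with period length k = 12.
k is even, so the fundamental solution of x^2 - 1870y^2 = 1 is (p_{k-1}, q_{k-1}) = (p_11, q_11); compute convergents through index 11.
Convergents (p_i = a_i*p_{i-1} + p_{i-2}, q_i = a_i*q_{i-1} + q_{i-2} with p_{-2}=0, p_{-1}=1, q_{-2}=1, q_{-1}=0):
  i=0: a_0=43, p_0 = 43*1 + 0 = 43, q_0 = 43*0 + 1 = 1.
  i=1: a_1=4, p_1 = 4*43 + 1 = 173, q_1 = 4*1 + 0 = 4.
  i=2: a_2=9, p_2 = 9*173 + 43 = 1600, q_2 = 9*4 + 1 = 37.
  i=3: a_3=2, p_3 = 2*1600 + 173 = 3373, q_3 = 2*37 + 4 = 78.
  i=4: a_4=1, p_4 = 1*3373 + 1600 = 4973, q_4 = 1*78 + 37 = 115.
  i=5: a_5=3, p_5 = 3*4973 + 3373 = 18292, q_5 = 3*115 + 78 = 423.
  i=6: a_6=2, p_6 = 2*18292 + 4973 = 41557, q_6 = 2*423 + 115 = 961.
  i=7: a_7=3, p_7 = 3*41557 + 18292 = 142963, q_7 = 3*961 + 423 = 3306.
  i=8: a_8=1, p_8 = 1*142963 + 41557 = 184520, q_8 = 1*3306 + 961 = 4267.
  i=9: a_9=2, p_9 = 2*184520 + 142963 = 512003, q_9 = 2*4267 + 3306 = 11840.
  i=10: a_10=9, p_10 = 9*512003 + 184520 = 4792547, q_10 = 9*11840 + 4267 = 110827.
  i=11: a_11=4, p_11 = 4*4792547 + 512003 = 19682191, q_11 = 4*110827 + 11840 = 455148.
Check: 19682191^2 - 1870*455148^2 = 387388642560481 - 387388642560480 = 1, so (x, y) = (19682191, 455148) solves the equation, and by the theorem it is the least positive solution.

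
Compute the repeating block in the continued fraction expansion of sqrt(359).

Write x_i = (sqrt(359) + m_i)/d_i with (m_0, d_0) = (0, 1). a_0 = floor(sqrt(359)) = 18, since 18^2 = 324 <= 359 < 361 = 19^2.
Iterate m_{i+1} = d_i*a_i - m_i, d_{i+1} = (359 - m_{i+1}^2)/d_i, a_{i+1} = floor((a_0 + m_{i+1})/d_{i+1}):
  m_1 = 1*18 - 0 = 18, d_1 = (359 - 18^2)/1 = 35/1 = 35, a_1 = floor((18 + 18)/35) = 1.
  m_2 = 35*1 - 18 = 17, d_2 = (359 - 17^2)/35 = 70/35 = 2, a_2 = floor((18 + 17)/2) = 17.
  m_3 = 2*17 - 17 = 17, d_3 = (359 - 17^2)/2 = 70/2 = 35, a_3 = floor((18 + 17)/35) = 1.
  m_4 = 35*1 - 17 = 18, d_4 = (359 - 18^2)/35 = 35/35 = 1, a_4 = floor((18 + 18)/1) = 36.
  m_5 = 1*36 - 18 = 18, d_5 = (359 - 18^2)/1 = 35/1 = 35: (m_5, d_5) = (m_1, d_1) = (18, 35), so from here the quotients repeat a_1, ..., a_4; the period length is 4.
Hence the expansion of sqrt(359) is a_0 = 18 followed by the repeating block 1, 17, 1, 36 (period 4).

[18; (1, 17, 1, 36)]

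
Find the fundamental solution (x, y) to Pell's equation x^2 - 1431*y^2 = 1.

(x, y) = (1324, 35)

First expand sqrt(1431) as a continued fraction. With x_i = (sqrt(1431) + m_i)/d_i and (m_0, d_0) = (0, 1): a_0 = floor(sqrt(1431)) = 37, since 37^2 = 1369 <= 1431 < 1444 = 38^2.
Iterate m_{i+1} = d_i*a_i - m_i, d_{i+1} = (1431 - m_{i+1}^2)/d_i, a_{i+1} = floor((a_0 + m_{i+1})/d_{i+1}):
  m_1 = 1*37 - 0 = 37, d_1 = (1431 - 37^2)/1 = 62/1 = 62, a_1 = floor((37 + 37)/62) = 1.
  m_2 = 62*1 - 37 = 25, d_2 = (1431 - 25^2)/62 = 806/62 = 13, a_2 = floor((37 + 25)/13) = 4.
  m_3 = 13*4 - 25 = 27, d_3 = (1431 - 27^2)/13 = 702/13 = 54, a_3 = floor((37 + 27)/54) = 1.
  m_4 = 54*1 - 27 = 27, d_4 = (1431 - 27^2)/54 = 702/54 = 13, a_4 = floor((37 + 27)/13) = 4.
  m_5 = 13*4 - 27 = 25, d_5 = (1431 - 25^2)/13 = 806/13 = 62, a_5 = floor((37 + 25)/62) = 1.
  m_6 = 62*1 - 25 = 37, d_6 = (1431 - 37^2)/62 = 62/62 = 1, a_6 = floor((37 + 37)/1) = 74.
  m_7 = 1*74 - 37 = 37, d_7 = (1431 - 37^2)/1 = 62/1 = 62: (m_7, d_7) = (m_1, d_1) = (37, 62), so from here the quotients repeat a_1, ..., a_6; the period length is 6.
So sqrt(1431) = [37; (1, 4, 1, 4, 1, 74)] with period length k = 6.
k is even, so the fundamental solution of x^2 - 1431y^2 = 1 is (p_{k-1}, q_{k-1}) = (p_5, q_5); compute convergents through index 5.
Convergents (p_i = a_i*p_{i-1} + p_{i-2}, q_i = a_i*q_{i-1} + q_{i-2} with p_{-2}=0, p_{-1}=1, q_{-2}=1, q_{-1}=0):
  i=0: a_0=37, p_0 = 37*1 + 0 = 37, q_0 = 37*0 + 1 = 1.
  i=1: a_1=1, p_1 = 1*37 + 1 = 38, q_1 = 1*1 + 0 = 1.
  i=2: a_2=4, p_2 = 4*38 + 37 = 189, q_2 = 4*1 + 1 = 5.
  i=3: a_3=1, p_3 = 1*189 + 38 = 227, q_3 = 1*5 + 1 = 6.
  i=4: a_4=4, p_4 = 4*227 + 189 = 1097, q_4 = 4*6 + 5 = 29.
  i=5: a_5=1, p_5 = 1*1097 + 227 = 1324, q_5 = 1*29 + 6 = 35.
Check: 1324^2 - 1431*35^2 = 1752976 - 1752975 = 1, so (x, y) = (1324, 35) solves the equation, and by the theorem it is the least positive solution.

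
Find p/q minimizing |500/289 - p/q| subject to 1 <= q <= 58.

64/37

Expand x = 500/289 as a continued fraction with the Euclidean algorithm:
  500 = 1*289 + 211, so a_0 = 1.
  289 = 1*211 + 78, so a_1 = 1.
  211 = 2*78 + 55, so a_2 = 2.
  78 = 1*55 + 23, so a_3 = 1.
  55 = 2*23 + 9, so a_4 = 2.
  23 = 2*9 + 5, so a_5 = 2.
  9 = 1*5 + 4, so a_6 = 1.
  5 = 1*4 + 1, so a_7 = 1.
  4 = 4*1 + 0, so a_8 = 4.
so x = [1; 1, 2, 1, 2, 2, 1, 1, 4].
Convergents (p_i = a_i*p_{i-1} + p_{i-2}, q_i = a_i*q_{i-1} + q_{i-2} with p_{-2}=0, p_{-1}=1, q_{-2}=1, q_{-1}=0), until the denominator exceeds 58:
  i=0: a_0=1, p_0 = 1*1 + 0 = 1, q_0 = 1*0 + 1 = 1.
  i=1: a_1=1, p_1 = 1*1 + 1 = 2, q_1 = 1*1 + 0 = 1.
  i=2: a_2=2, p_2 = 2*2 + 1 = 5, q_2 = 2*1 + 1 = 3.
  i=3: a_3=1, p_3 = 1*5 + 2 = 7, q_3 = 1*3 + 1 = 4.
  i=4: a_4=2, p_4 = 2*7 + 5 = 19, q_4 = 2*4 + 3 = 11.
  i=5: a_5=2, p_5 = 2*19 + 7 = 45, q_5 = 2*11 + 4 = 26.
  i=6: a_6=1, p_6 = 1*45 + 19 = 64, q_6 = 1*26 + 11 = 37.
  i=7: a_7=1, p_7 = 1*64 + 45 = 109, q_7 = 1*37 + 26 = 63.
q_7 = 63 > 58, so the last convergent with denominator <= 58 is p_6/q_6 = 64/37.
The closest fraction with denominator <= 58 is either p_6/q_6 or the intermediate fraction (k*p_6 + p_5)/(k*q_6 + q_5) with the largest k >= 1 whose denominator stays <= 58; these approach x as k grows, and every other convergent or intermediate fraction in range is farther away.
Largest k: floor((58 - q_5)/q_6) = floor((58 - 26)/37) = 0.
Since k = 0, no intermediate fraction beyond p_6/q_6 has denominator <= 58, so the convergent 64/37 is the closest (its error is |500*37 - 64*289|/(289*37) = 4/10693).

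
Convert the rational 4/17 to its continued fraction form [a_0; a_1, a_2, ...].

Run the Euclidean algorithm on 4 and 17; the successive quotients are the partial quotients a_0, a_1, ... (each step inverts the fractional part left over by the previous one):
  4 = 0*17 + 4, so a_0 = 0.
  17 = 4*4 + 1, so a_1 = 4.
  4 = 4*1 + 0, so a_2 = 4.
The remainder reaches 0 after 3 divisions, so the expansion has 3 partial quotients, read off in order.

[0; 4, 4]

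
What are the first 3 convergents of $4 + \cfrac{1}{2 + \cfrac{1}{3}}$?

Using the convergent recurrence p_i = a_i*p_{i-1} + p_{i-2}, q_i = a_i*q_{i-1} + q_{i-2} with p_{-2}=0, p_{-1}=1, q_{-2}=1, q_{-1}=0:
  i=0: a_0=4, p_0 = 4*1 + 0 = 4, q_0 = 4*0 + 1 = 1.
  i=1: a_1=2, p_1 = 2*4 + 1 = 9, q_1 = 2*1 + 0 = 2.
  i=2: a_2=3, p_2 = 3*9 + 4 = 31, q_2 = 3*2 + 1 = 7.

4/1, 9/2, 31/7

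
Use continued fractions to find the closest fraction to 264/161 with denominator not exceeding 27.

41/25

Expand x = 264/161 as a continued fraction with the Euclidean algorithm:
  264 = 1*161 + 103, so a_0 = 1.
  161 = 1*103 + 58, so a_1 = 1.
  103 = 1*58 + 45, so a_2 = 1.
  58 = 1*45 + 13, so a_3 = 1.
  45 = 3*13 + 6, so a_4 = 3.
  13 = 2*6 + 1, so a_5 = 2.
  6 = 6*1 + 0, so a_6 = 6.
so x = [1; 1, 1, 1, 3, 2, 6].
Convergents (p_i = a_i*p_{i-1} + p_{i-2}, q_i = a_i*q_{i-1} + q_{i-2} with p_{-2}=0, p_{-1}=1, q_{-2}=1, q_{-1}=0), until the denominator exceeds 27:
  i=0: a_0=1, p_0 = 1*1 + 0 = 1, q_0 = 1*0 + 1 = 1.
  i=1: a_1=1, p_1 = 1*1 + 1 = 2, q_1 = 1*1 + 0 = 1.
  i=2: a_2=1, p_2 = 1*2 + 1 = 3, q_2 = 1*1 + 1 = 2.
  i=3: a_3=1, p_3 = 1*3 + 2 = 5, q_3 = 1*2 + 1 = 3.
  i=4: a_4=3, p_4 = 3*5 + 3 = 18, q_4 = 3*3 + 2 = 11.
  i=5: a_5=2, p_5 = 2*18 + 5 = 41, q_5 = 2*11 + 3 = 25.
  i=6: a_6=6, p_6 = 6*41 + 18 = 264, q_6 = 6*25 + 11 = 161.
q_6 = 161 > 27, so the last convergent with denominator <= 27 is p_5/q_5 = 41/25.
The closest fraction with denominator <= 27 is either p_5/q_5 or the intermediate fraction (k*p_5 + p_4)/(k*q_5 + q_4) with the largest k >= 1 whose denominator stays <= 27; these approach x as k grows, and every other convergent or intermediate fraction in range is farther away.
Largest k: floor((27 - q_4)/q_5) = floor((27 - 11)/25) = 0.
Since k = 0, no intermediate fraction beyond p_5/q_5 has denominator <= 27, so the convergent 41/25 is the closest (its error is |264*25 - 41*161|/(161*25) = 1/4025).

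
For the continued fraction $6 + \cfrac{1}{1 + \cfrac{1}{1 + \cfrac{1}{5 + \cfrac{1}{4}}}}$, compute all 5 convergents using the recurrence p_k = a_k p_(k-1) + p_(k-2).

6/1, 7/1, 13/2, 72/11, 301/46

Using the convergent recurrence p_i = a_i*p_{i-1} + p_{i-2}, q_i = a_i*q_{i-1} + q_{i-2} with p_{-2}=0, p_{-1}=1, q_{-2}=1, q_{-1}=0:
  i=0: a_0=6, p_0 = 6*1 + 0 = 6, q_0 = 6*0 + 1 = 1.
  i=1: a_1=1, p_1 = 1*6 + 1 = 7, q_1 = 1*1 + 0 = 1.
  i=2: a_2=1, p_2 = 1*7 + 6 = 13, q_2 = 1*1 + 1 = 2.
  i=3: a_3=5, p_3 = 5*13 + 7 = 72, q_3 = 5*2 + 1 = 11.
  i=4: a_4=4, p_4 = 4*72 + 13 = 301, q_4 = 4*11 + 2 = 46.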